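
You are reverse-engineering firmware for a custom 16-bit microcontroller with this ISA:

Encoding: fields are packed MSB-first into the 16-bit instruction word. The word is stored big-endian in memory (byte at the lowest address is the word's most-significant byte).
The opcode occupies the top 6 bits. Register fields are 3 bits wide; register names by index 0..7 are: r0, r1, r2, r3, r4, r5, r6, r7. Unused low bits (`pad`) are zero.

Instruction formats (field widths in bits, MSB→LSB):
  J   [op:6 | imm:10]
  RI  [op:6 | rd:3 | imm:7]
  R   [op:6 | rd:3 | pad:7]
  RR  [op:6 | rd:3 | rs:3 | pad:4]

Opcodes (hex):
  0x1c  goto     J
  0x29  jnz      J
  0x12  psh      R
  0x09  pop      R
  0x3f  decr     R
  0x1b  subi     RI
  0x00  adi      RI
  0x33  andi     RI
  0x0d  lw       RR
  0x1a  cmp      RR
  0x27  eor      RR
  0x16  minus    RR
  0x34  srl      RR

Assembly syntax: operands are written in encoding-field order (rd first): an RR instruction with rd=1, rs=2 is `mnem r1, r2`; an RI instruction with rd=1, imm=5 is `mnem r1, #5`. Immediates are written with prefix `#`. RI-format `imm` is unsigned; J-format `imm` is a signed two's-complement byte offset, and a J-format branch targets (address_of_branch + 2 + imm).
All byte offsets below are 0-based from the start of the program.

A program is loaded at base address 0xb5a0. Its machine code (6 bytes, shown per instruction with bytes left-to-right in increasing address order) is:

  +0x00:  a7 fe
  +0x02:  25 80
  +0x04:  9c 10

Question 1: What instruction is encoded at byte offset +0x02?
off 0x02: read 25 80 as big → 0x2580
  op=0x2580>>10=0x9 ⇒ pop (R)
  [9:7] rd=3 = r3

pop r3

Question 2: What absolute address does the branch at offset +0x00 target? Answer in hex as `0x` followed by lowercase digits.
[00] a7 fe → 0xa7fe
  opcode bits[15:10]=0x29: jnz/J
  imm@[9:0]=0x3fe (s10→-2) ⇒ #-2
  target = base 0xb5a0 + off 0x00 + 2 + imm -2 = 0xb5a0

0xb5a0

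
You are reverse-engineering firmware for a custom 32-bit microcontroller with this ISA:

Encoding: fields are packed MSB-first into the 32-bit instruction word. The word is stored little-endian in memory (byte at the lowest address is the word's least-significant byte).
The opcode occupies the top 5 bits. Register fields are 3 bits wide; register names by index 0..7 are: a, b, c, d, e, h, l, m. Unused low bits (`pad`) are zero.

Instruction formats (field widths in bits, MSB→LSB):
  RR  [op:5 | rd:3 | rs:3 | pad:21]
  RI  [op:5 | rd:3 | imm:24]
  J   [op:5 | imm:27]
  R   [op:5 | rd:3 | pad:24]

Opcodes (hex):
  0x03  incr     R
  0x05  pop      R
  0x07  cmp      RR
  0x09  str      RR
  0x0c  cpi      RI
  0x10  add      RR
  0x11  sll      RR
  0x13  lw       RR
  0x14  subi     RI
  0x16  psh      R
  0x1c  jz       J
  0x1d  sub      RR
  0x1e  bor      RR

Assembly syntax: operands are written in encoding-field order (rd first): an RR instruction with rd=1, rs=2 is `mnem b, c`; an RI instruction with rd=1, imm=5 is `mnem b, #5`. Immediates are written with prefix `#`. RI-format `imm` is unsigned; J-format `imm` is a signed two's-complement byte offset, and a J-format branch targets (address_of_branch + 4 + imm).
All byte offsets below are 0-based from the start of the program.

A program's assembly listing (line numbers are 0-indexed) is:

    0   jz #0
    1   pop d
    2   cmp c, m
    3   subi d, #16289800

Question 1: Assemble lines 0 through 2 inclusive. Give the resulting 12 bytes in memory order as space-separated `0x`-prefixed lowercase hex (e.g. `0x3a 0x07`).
0x00 0x00 0x00 0xe0 0x00 0x00 0x00 0x2b 0x00 0x00 0xe0 0x3a

0. jz fields op=0x1c:5|imm=0:27 → word e0000000h → 00 00 00 e0
1. pop fields op=0x5:5|rd=3:3|pad=0:24 → word 2b000000h → 00 00 00 2b
2. cmp fields op=0x7:5|rd=2:3|rs=7:3|pad=0:21 → word 3ae00000h → 00 00 e0 3a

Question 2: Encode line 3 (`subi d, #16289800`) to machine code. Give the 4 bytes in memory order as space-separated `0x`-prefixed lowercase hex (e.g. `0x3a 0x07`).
line 3 (subi): pack op=0x14:5|rd=3:3|imm=16289800:24 = 0xa3f89008; little→ 08 90 f8 a3

0x08 0x90 0xf8 0xa3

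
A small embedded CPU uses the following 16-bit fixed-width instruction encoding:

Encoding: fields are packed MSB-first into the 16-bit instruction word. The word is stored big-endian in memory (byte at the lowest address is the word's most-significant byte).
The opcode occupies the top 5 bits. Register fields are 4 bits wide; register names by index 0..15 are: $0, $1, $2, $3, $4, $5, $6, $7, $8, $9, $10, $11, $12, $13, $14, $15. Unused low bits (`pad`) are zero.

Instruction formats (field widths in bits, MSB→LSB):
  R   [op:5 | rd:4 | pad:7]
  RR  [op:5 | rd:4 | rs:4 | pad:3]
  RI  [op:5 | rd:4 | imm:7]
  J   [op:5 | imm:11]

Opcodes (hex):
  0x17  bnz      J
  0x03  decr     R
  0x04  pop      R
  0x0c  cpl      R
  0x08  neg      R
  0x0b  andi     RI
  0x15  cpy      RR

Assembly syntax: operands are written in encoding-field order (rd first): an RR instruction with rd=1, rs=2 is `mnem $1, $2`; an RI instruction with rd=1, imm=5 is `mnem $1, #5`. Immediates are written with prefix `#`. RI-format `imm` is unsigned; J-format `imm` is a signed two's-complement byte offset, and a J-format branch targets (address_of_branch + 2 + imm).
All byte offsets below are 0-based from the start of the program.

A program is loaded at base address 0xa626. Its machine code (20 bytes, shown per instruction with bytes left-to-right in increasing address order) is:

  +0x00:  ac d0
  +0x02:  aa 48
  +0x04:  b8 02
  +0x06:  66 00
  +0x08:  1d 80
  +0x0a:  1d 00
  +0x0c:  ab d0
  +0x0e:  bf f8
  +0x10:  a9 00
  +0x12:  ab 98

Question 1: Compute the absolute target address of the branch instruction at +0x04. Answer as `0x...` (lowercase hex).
[04] b8 02 → 0xb802
  op=0xb802>>11=0x17 ⇒ bnz (J)
  imm@[10:0]=0x2 ⇒ #2
  target = base 0xa626 + off 0x04 + 2 + imm 2 = 0xa62e

0xa62e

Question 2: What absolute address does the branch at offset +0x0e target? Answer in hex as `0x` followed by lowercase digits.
0xa62e

+0x0e: bf f8 ⇒ word 0xbff8 (big)
  opcode bits[15:11]=0x17: bnz/J
  imm@[10:0]=0x7f8 (s11→-8) ⇒ #-8
  target = base 0xa626 + off 0x0e + 2 + imm -8 = 0xa62e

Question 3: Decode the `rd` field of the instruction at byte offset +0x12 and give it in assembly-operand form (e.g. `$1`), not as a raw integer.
@+12  big-endian(ab 98) = 0xab98
  op=0xab98>>11=0x15 ⇒ cpy (RR)
  rd: (w>>7)&0xf=0x7 → $7
  rs: (w>>3)&0xf=0x3 → $3

$7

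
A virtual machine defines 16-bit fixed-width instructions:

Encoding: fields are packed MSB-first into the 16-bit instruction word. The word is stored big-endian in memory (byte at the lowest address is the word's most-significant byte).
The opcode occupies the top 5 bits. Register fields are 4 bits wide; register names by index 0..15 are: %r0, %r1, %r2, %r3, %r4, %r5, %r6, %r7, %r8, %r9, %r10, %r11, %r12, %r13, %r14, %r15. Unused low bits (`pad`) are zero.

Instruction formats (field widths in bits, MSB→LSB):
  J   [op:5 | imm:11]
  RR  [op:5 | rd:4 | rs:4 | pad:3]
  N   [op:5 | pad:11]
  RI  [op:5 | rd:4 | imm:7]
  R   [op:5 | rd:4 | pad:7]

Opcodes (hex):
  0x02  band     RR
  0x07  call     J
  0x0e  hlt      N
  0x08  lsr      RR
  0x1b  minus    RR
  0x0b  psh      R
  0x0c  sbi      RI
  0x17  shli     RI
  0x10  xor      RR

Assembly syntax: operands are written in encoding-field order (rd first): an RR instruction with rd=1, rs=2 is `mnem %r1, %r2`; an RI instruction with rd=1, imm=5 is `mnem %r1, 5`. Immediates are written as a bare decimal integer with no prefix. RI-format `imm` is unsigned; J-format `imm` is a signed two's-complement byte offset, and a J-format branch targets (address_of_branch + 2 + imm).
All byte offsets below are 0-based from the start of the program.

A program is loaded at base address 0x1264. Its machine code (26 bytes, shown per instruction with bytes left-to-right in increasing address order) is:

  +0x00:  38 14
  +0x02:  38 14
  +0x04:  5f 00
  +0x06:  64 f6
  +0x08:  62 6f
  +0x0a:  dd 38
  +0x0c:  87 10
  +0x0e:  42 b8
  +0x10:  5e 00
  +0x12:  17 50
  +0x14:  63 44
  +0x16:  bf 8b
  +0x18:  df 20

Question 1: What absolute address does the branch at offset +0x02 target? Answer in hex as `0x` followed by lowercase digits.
[02] 38 14 → 0x3814
  opcode bits[15:11]=0x7: call/J
  imm: (w>>0)&0x7ff=0x14 → 20
  target = base 0x1264 + off 0x02 + 2 + imm 20 = 0x127c

0x127c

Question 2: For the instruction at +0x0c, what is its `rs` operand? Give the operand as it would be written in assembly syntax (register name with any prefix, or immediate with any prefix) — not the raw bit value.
%r2

@+0c  big-endian(87 10) = 0x8710
  opcode bits[15:11]=0x10: xor/RR
  rd: (w>>7)&0xf=0xe → %r14
  rs: (w>>3)&0xf=0x2 → %r2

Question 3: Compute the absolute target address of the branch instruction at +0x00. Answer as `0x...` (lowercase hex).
0x127a

+0x00: 38 14 ⇒ word 0x3814 (big)
  op=0x3814>>11=0x7 ⇒ call (J)
  imm: (w>>0)&0x7ff=0x14 → 20
  target = base 0x1264 + off 0x00 + 2 + imm 20 = 0x127a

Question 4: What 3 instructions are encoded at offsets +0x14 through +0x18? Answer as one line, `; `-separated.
sbi %r6, 68; shli %r15, 11; minus %r14, %r4

@+14  big-endian(63 44) = 0x6344
  top 5b → 0xc → sbi [RI]
  rd: (w>>7)&0xf=0x6 → %r6
  imm: (w>>0)&0x7f=0x44 → 68
@+16  big-endian(bf 8b) = 0xbf8b
  top 5b → 0x17 → shli [RI]
  rd: (w>>7)&0xf=0xf → %r15
  imm: (w>>0)&0x7f=0xb → 11
@+18  big-endian(df 20) = 0xdf20
  top 5b → 0x1b → minus [RR]
  rd: (w>>7)&0xf=0xe → %r14
  rs: (w>>3)&0xf=0x4 → %r4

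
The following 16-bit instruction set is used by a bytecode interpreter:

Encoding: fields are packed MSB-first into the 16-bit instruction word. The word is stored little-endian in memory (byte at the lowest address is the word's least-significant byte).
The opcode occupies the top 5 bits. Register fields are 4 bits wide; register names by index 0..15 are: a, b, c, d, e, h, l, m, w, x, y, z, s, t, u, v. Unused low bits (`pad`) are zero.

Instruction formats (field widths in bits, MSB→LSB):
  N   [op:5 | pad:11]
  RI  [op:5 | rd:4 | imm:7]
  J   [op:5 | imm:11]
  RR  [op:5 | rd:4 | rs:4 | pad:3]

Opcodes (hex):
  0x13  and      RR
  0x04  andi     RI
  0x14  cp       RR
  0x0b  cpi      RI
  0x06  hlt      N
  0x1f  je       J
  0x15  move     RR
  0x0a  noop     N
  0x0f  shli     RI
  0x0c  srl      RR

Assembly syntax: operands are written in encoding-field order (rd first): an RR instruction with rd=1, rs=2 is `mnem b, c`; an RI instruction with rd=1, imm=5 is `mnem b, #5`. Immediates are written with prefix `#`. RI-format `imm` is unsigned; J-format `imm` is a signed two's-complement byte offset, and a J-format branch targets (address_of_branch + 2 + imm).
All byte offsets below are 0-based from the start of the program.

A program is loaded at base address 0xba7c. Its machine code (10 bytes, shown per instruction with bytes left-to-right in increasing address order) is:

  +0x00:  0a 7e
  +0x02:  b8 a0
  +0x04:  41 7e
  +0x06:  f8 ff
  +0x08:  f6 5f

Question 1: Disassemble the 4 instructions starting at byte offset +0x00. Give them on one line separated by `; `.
shli s, #10; cp b, m; shli s, #65; je #-8

off 0x00: read 0a 7e as little → 0x7e0a
  op=0x7e0a>>11=0xf ⇒ shli (RI)
  rd: (w>>7)&0xf=0xc → s
  imm: (w>>0)&0x7f=0xa → #10
off 0x02: read b8 a0 as little → 0xa0b8
  op=0xa0b8>>11=0x14 ⇒ cp (RR)
  rd: (w>>7)&0xf=0x1 → b
  rs: (w>>3)&0xf=0x7 → m
off 0x04: read 41 7e as little → 0x7e41
  op=0x7e41>>11=0xf ⇒ shli (RI)
  rd: (w>>7)&0xf=0xc → s
  imm: (w>>0)&0x7f=0x41 → #65
off 0x06: read f8 ff as little → 0xfff8
  op=0xfff8>>11=0x1f ⇒ je (J)
  imm: (w>>0)&0x7ff=0x7f8 (s11→-8) → #-8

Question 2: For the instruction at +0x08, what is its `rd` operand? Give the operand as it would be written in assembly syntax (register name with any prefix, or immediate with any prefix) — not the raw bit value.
off 0x08: read f6 5f as little → 0x5ff6
  op=0x5ff6>>11=0xb ⇒ cpi (RI)
  [10:7] rd=15 = v
  [6:0] imm=118 = #118

v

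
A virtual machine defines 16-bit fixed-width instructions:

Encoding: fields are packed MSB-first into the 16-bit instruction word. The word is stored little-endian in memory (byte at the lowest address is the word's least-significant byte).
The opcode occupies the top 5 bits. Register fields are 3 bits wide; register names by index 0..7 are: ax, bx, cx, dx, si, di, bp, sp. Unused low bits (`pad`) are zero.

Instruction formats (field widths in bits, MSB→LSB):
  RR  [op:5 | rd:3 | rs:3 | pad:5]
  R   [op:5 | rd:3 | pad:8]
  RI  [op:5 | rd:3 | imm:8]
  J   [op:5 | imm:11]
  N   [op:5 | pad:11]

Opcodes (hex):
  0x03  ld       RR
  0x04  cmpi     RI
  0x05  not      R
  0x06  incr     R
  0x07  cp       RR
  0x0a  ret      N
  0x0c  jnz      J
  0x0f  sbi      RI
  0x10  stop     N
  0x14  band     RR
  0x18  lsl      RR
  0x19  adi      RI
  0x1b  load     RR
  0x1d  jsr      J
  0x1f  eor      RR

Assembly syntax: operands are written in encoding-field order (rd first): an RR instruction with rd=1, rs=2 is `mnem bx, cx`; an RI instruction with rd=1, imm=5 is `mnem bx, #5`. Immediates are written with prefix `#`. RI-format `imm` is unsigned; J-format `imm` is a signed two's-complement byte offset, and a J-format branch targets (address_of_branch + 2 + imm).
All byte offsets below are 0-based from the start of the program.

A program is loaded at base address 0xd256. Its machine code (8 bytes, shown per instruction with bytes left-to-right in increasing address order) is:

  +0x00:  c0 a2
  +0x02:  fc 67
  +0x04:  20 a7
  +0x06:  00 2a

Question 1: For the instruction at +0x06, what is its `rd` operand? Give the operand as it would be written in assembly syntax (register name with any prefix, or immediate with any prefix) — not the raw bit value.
cx

[06] 00 2a → 0x2a00
  op=0x2a00>>11=0x5 ⇒ not (R)
  rd: (w>>8)&0x7=0x2 → cx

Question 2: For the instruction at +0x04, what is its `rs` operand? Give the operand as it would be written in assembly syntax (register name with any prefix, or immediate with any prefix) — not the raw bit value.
bx

[04] 20 a7 → 0xa720
  op=0xa720>>11=0x14 ⇒ band (RR)
  rd: (w>>8)&0x7=0x7 → sp
  rs: (w>>5)&0x7=0x1 → bx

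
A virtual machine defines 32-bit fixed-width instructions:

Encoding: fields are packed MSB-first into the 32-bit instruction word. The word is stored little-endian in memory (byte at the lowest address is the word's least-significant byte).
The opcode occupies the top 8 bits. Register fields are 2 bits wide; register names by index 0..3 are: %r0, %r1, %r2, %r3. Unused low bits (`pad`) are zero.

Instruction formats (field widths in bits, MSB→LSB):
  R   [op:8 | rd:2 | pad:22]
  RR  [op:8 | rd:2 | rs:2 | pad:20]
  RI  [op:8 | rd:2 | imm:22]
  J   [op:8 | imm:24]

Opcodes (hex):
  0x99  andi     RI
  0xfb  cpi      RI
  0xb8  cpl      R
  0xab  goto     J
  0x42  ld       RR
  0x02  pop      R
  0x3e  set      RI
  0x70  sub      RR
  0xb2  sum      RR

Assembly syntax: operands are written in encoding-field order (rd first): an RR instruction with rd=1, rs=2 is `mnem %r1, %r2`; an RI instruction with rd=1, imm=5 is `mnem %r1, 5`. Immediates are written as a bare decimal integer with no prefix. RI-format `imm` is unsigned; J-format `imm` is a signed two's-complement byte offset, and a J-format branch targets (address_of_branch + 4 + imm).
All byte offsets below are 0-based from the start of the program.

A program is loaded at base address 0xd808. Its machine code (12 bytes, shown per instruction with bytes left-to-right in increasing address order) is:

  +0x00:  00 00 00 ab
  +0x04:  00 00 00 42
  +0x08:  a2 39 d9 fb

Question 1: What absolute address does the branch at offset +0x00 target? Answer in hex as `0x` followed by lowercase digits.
+0x00: 00 00 00 ab ⇒ word 0xab000000 (little)
  op=0xab000000>>24=0xab ⇒ goto (J)
  imm: (w>>0)&0xffffff=0x0 → 0
  target = base 0xd808 + off 0x00 + 4 + imm 0 = 0xd80c

0xd80c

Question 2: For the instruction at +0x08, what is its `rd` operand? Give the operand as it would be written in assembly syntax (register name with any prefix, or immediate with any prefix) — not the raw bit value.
%r3

[08] a2 39 d9 fb → 0xfbd939a2
  opcode bits[31:24]=0xfb: cpi/RI
  rd: (w>>22)&0x3=0x3 → %r3
  imm: (w>>0)&0x3fffff=0x1939a2 → 1653154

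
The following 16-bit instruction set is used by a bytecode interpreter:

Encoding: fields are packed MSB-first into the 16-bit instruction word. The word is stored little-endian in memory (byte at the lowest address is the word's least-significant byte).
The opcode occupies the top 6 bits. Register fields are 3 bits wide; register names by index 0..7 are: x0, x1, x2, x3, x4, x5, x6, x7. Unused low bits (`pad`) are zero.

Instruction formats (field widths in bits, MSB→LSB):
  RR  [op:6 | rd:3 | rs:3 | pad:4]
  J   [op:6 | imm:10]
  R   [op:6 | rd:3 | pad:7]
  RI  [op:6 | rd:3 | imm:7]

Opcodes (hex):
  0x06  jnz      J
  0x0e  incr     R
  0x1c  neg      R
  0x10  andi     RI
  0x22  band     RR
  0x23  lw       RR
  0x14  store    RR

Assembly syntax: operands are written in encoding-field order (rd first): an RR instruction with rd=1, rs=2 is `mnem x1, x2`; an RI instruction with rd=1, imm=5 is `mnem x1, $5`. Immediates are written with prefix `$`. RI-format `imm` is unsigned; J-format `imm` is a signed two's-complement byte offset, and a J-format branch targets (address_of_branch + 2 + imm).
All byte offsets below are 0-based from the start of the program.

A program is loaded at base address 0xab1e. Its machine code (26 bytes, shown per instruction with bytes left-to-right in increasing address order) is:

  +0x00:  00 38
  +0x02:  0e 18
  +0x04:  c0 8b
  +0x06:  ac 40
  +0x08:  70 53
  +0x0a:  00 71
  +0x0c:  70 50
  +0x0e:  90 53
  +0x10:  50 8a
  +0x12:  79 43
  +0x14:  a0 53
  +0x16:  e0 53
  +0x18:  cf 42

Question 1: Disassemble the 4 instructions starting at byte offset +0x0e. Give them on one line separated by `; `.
store x7, x1; band x4, x5; andi x6, $121; store x7, x2

+0x0e: 90 53 ⇒ word 0x5390 (little)
  top 6b → 0x14 → store [RR]
  [9:7] rd=7 = x7
  [6:4] rs=1 = x1
+0x10: 50 8a ⇒ word 0x8a50 (little)
  top 6b → 0x22 → band [RR]
  [9:7] rd=4 = x4
  [6:4] rs=5 = x5
+0x12: 79 43 ⇒ word 0x4379 (little)
  top 6b → 0x10 → andi [RI]
  [9:7] rd=6 = x6
  [6:0] imm=121 = $121
+0x14: a0 53 ⇒ word 0x53a0 (little)
  top 6b → 0x14 → store [RR]
  [9:7] rd=7 = x7
  [6:4] rs=2 = x2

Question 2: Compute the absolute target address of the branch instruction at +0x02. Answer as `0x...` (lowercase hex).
+0x02: 0e 18 ⇒ word 0x180e (little)
  top 6b → 0x6 → jnz [J]
  imm@[9:0]=0xe ⇒ $14
  target = base 0xab1e + off 0x02 + 2 + imm 14 = 0xab30

0xab30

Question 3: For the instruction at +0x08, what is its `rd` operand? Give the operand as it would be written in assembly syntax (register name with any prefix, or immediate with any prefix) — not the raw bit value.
+0x08: 70 53 ⇒ word 0x5370 (little)
  top 6b → 0x14 → store [RR]
  [9:7] rd=6 = x6
  [6:4] rs=7 = x7

x6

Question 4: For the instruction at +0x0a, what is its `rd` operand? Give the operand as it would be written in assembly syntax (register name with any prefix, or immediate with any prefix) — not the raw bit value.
x2

off 0x0a: read 00 71 as little → 0x7100
  op=0x7100>>10=0x1c ⇒ neg (R)
  rd: (w>>7)&0x7=0x2 → x2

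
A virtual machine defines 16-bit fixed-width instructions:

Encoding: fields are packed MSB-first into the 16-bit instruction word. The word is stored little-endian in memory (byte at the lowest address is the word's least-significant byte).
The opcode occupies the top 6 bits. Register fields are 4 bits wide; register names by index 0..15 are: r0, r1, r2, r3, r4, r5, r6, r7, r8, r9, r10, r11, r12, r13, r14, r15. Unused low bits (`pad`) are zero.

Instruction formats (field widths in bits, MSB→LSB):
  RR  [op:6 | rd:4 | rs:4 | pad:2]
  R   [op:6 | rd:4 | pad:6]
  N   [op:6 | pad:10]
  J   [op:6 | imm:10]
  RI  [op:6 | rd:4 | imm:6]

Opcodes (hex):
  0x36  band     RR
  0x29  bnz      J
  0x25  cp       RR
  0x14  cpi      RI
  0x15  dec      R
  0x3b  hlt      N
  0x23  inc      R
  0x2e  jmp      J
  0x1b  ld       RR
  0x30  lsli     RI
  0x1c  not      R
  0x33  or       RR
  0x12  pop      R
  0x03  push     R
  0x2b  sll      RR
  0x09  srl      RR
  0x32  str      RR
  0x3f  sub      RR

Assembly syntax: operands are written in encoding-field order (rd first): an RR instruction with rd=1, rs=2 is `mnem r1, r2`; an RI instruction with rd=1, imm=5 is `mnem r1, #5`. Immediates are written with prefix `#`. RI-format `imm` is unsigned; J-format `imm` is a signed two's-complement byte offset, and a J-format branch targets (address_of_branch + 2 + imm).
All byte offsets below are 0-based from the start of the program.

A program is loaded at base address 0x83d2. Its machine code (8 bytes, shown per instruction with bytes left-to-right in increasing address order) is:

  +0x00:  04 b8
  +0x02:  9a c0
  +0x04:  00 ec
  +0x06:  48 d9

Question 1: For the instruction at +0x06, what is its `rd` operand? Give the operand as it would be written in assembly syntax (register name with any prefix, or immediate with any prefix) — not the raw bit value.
r5

[06] 48 d9 → 0xd948
  top 6b → 0x36 → band [RR]
  rd: (w>>6)&0xf=0x5 → r5
  rs: (w>>2)&0xf=0x2 → r2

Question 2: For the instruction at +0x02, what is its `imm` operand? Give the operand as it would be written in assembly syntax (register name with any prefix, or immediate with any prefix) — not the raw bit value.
#26

[02] 9a c0 → 0xc09a
  op=0xc09a>>10=0x30 ⇒ lsli (RI)
  rd@[9:6]=0x2 ⇒ r2
  imm@[5:0]=0x1a ⇒ #26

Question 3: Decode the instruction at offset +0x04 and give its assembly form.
+0x04: 00 ec ⇒ word 0xec00 (little)
  top 6b → 0x3b → hlt [N]

hlt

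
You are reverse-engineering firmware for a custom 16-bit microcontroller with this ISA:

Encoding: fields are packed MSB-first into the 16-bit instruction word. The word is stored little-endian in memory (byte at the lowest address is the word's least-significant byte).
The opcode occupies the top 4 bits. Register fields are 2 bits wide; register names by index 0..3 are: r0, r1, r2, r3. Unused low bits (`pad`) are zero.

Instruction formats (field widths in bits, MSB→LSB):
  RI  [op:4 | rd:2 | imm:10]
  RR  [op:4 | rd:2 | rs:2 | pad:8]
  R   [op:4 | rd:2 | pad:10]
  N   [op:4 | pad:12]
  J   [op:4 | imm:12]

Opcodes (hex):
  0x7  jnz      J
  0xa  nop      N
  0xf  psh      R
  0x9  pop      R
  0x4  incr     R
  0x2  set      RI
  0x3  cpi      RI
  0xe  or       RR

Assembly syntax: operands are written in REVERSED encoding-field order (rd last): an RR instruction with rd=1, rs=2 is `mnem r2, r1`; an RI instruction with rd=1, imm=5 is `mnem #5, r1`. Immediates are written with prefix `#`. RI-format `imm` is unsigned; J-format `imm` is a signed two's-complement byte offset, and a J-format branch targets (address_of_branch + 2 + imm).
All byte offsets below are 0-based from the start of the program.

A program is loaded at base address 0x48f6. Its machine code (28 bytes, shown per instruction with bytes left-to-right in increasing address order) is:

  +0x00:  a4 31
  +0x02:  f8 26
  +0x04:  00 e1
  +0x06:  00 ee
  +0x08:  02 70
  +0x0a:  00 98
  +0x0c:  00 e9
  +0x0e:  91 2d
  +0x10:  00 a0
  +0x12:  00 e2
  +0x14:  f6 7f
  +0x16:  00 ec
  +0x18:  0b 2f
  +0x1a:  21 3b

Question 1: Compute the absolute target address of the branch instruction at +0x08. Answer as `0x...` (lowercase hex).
+0x08: 02 70 ⇒ word 0x7002 (little)
  top 4b → 0x7 → jnz [J]
  imm: (w>>0)&0xfff=0x2 → #2
  target = base 0x48f6 + off 0x08 + 2 + imm 2 = 0x4902

0x4902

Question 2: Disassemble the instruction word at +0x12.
[12] 00 e2 → 0xe200
  op=0xe200>>12=0xe ⇒ or (RR)
  rd@[11:10]=0x0 ⇒ r0
  rs@[9:8]=0x2 ⇒ r2

or r2, r0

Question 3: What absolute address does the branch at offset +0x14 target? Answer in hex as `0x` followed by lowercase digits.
@+14  little-endian(f6 7f) = 0x7ff6
  opcode bits[15:12]=0x7: jnz/J
  [11:0] imm=4086 (s12→-10) = #-10
  target = base 0x48f6 + off 0x14 + 2 + imm -10 = 0x4902

0x4902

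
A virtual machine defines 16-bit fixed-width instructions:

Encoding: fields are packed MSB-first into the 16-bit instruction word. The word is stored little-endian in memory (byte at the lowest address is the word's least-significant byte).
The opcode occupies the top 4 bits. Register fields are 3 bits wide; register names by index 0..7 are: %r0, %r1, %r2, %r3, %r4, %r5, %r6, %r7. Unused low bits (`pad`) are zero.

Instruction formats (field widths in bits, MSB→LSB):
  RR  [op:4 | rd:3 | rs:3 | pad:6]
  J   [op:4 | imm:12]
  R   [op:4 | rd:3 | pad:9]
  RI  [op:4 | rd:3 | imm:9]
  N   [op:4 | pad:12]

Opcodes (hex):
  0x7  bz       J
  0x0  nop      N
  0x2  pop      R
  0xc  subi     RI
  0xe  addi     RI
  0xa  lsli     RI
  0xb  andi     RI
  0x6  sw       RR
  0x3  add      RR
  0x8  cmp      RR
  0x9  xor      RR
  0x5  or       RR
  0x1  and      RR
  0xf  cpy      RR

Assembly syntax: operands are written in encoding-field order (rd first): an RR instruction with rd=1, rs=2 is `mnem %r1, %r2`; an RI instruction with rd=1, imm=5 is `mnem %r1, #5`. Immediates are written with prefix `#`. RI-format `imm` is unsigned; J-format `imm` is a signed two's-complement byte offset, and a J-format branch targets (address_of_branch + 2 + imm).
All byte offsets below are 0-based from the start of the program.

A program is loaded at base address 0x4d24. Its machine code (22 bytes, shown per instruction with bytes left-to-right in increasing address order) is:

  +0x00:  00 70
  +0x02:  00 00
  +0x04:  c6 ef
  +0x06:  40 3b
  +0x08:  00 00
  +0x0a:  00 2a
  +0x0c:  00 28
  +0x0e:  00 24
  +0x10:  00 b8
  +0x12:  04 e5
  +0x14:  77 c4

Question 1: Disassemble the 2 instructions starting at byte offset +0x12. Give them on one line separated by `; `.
addi %r2, #260; subi %r2, #119

+0x12: 04 e5 ⇒ word 0xe504 (little)
  op=0xe504>>12=0xe ⇒ addi (RI)
  [11:9] rd=2 = %r2
  [8:0] imm=260 = #260
+0x14: 77 c4 ⇒ word 0xc477 (little)
  op=0xc477>>12=0xc ⇒ subi (RI)
  [11:9] rd=2 = %r2
  [8:0] imm=119 = #119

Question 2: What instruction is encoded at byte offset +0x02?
nop

off 0x02: read 00 00 as little → 0x0000
  top 4b → 0x0 → nop [N]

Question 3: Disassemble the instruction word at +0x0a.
[0a] 00 2a → 0x2a00
  top 4b → 0x2 → pop [R]
  rd@[11:9]=0x5 ⇒ %r5

pop %r5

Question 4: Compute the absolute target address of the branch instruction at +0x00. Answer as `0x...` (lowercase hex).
@+00  little-endian(00 70) = 0x7000
  opcode bits[15:12]=0x7: bz/J
  imm: (w>>0)&0xfff=0x0 → #0
  target = base 0x4d24 + off 0x00 + 2 + imm 0 = 0x4d26

0x4d26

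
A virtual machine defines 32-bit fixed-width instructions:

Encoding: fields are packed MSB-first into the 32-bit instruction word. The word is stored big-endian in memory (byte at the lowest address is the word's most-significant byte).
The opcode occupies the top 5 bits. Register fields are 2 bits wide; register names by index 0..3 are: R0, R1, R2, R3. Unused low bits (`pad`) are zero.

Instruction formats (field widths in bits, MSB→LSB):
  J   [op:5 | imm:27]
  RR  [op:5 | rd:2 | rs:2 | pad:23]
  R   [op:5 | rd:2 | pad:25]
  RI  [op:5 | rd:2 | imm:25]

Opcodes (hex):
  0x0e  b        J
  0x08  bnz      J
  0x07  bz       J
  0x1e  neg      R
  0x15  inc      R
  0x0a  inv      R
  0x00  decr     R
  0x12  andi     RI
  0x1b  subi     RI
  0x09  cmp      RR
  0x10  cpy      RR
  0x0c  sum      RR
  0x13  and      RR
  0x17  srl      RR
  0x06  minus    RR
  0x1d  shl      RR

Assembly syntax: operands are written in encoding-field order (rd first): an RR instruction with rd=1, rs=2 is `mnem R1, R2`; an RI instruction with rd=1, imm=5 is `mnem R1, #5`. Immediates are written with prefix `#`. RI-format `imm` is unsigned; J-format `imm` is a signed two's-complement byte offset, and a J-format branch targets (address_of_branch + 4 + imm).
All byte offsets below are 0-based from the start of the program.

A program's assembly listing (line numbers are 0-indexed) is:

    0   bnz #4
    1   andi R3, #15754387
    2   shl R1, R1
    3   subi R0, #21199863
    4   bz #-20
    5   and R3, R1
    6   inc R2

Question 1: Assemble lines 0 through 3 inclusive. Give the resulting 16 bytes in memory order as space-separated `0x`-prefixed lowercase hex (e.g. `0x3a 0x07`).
L0: bnz op=0x8:5|imm=4:27 ⇒ 0x40000004 ⇒ big 40 00 00 04
L1: andi op=0x12:5|rd=3:2|imm=15754387:25 ⇒ 0x96f06493 ⇒ big 96 f0 64 93
L2: shl op=0x1d:5|rd=1:2|rs=1:2|pad=0:23 ⇒ 0xea800000 ⇒ big ea 80 00 00
L3: subi op=0x1b:5|rd=0:2|imm=21199863:25 ⇒ 0xd9437bf7 ⇒ big d9 43 7b f7

0x40 0x00 0x00 0x04 0x96 0xf0 0x64 0x93 0xea 0x80 0x00 0x00 0xd9 0x43 0x7b 0xf7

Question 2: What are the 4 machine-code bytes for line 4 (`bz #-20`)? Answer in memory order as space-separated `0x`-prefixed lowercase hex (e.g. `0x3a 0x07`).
0x3f 0xff 0xff 0xec

line 4 (bz): pack op=0x7:5|imm=-20:27 = 0x3fffffec; big→ 3f ff ff ec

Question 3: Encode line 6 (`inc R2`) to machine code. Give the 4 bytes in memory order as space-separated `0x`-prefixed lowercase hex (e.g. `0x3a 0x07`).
6. inc fields op=0x15:5|rd=2:2|pad=0:25 → word ac000000h → ac 00 00 00

0xac 0x00 0x00 0x00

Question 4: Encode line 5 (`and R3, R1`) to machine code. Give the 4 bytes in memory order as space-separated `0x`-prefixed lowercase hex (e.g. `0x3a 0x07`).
0x9e 0x80 0x00 0x00

5. and fields op=0x13:5|rd=3:2|rs=1:2|pad=0:23 → word 9e800000h → 9e 80 00 00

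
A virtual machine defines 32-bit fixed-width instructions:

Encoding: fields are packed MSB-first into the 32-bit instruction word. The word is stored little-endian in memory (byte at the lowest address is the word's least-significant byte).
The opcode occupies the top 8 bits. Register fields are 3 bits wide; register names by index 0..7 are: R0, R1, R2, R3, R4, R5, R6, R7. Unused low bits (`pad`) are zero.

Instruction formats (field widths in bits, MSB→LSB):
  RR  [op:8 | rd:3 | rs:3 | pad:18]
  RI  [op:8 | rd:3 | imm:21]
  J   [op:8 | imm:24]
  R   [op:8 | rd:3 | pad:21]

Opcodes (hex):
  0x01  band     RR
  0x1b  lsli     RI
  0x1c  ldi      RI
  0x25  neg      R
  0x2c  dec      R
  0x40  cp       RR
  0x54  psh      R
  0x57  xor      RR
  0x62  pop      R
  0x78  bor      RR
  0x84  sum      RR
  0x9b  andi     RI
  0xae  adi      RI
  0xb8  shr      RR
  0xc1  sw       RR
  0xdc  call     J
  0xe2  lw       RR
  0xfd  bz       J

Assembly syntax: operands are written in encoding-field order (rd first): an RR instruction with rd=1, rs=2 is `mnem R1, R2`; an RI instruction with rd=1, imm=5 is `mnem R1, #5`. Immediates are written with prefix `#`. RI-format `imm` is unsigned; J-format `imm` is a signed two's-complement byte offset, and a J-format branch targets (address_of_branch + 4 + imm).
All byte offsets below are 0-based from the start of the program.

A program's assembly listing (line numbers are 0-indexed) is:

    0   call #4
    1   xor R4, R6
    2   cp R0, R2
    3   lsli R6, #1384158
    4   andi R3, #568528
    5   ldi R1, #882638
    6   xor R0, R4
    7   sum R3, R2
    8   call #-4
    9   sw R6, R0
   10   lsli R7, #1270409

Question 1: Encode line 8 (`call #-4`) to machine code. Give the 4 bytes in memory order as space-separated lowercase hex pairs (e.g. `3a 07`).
fc ff ff dc

8. call fields op=0xdc:8|imm=-4:24 → word dcfffffch → fc ff ff dc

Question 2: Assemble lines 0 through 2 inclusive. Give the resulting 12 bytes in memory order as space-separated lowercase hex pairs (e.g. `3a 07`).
L0: call op=0xdc:8|imm=4:24 ⇒ 0xdc000004 ⇒ little 04 00 00 dc
L1: xor op=0x57:8|rd=4:3|rs=6:3|pad=0:18 ⇒ 0x57980000 ⇒ little 00 00 98 57
L2: cp op=0x40:8|rd=0:3|rs=2:3|pad=0:18 ⇒ 0x40080000 ⇒ little 00 00 08 40

04 00 00 dc 00 00 98 57 00 00 08 40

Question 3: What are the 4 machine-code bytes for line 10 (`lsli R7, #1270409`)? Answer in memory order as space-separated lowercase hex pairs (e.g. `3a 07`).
89 62 f3 1b

10. lsli fields op=0x1b:8|rd=7:3|imm=1270409:21 → word 1bf36289h → 89 62 f3 1b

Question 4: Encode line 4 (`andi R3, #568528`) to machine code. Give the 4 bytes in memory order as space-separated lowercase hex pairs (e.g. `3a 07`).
d0 ac 68 9b

line 4 (andi): pack op=0x9b:8|rd=3:3|imm=568528:21 = 0x9b68acd0; little→ d0 ac 68 9b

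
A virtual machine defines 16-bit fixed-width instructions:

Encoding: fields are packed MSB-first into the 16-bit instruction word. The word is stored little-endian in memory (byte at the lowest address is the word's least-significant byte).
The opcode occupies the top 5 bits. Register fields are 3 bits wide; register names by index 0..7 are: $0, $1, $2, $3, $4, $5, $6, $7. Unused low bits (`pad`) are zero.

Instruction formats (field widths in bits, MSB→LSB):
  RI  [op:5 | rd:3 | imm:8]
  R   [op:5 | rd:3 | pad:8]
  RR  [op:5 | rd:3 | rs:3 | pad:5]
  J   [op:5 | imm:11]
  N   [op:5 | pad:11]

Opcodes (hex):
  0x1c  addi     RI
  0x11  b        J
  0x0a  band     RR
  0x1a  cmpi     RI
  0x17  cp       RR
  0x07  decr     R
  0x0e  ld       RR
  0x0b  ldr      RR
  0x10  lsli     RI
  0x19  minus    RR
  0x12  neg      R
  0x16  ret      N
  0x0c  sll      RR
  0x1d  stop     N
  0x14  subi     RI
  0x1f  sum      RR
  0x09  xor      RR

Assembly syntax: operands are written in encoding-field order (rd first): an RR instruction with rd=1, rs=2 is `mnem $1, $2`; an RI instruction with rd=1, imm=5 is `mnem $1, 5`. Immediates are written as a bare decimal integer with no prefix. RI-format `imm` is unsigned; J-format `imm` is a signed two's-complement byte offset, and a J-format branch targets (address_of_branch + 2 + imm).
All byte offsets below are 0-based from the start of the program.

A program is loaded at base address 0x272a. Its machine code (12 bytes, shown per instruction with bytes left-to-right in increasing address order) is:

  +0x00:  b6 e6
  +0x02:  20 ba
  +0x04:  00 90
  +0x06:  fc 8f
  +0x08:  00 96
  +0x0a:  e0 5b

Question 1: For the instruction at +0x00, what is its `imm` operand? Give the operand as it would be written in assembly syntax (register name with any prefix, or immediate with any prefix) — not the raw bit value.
182

[00] b6 e6 → 0xe6b6
  opcode bits[15:11]=0x1c: addi/RI
  rd: (w>>8)&0x7=0x6 → $6
  imm: (w>>0)&0xff=0xb6 → 182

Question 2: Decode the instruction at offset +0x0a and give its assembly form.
ldr $3, $7

[0a] e0 5b → 0x5be0
  top 5b → 0xb → ldr [RR]
  rd@[10:8]=0x3 ⇒ $3
  rs@[7:5]=0x7 ⇒ $7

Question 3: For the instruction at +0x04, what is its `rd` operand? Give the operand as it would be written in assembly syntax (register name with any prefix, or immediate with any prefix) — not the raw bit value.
$0

@+04  little-endian(00 90) = 0x9000
  opcode bits[15:11]=0x12: neg/R
  rd: (w>>8)&0x7=0x0 → $0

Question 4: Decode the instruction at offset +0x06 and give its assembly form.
+0x06: fc 8f ⇒ word 0x8ffc (little)
  op=0x8ffc>>11=0x11 ⇒ b (J)
  [10:0] imm=2044 (s11→-4) = -4

b -4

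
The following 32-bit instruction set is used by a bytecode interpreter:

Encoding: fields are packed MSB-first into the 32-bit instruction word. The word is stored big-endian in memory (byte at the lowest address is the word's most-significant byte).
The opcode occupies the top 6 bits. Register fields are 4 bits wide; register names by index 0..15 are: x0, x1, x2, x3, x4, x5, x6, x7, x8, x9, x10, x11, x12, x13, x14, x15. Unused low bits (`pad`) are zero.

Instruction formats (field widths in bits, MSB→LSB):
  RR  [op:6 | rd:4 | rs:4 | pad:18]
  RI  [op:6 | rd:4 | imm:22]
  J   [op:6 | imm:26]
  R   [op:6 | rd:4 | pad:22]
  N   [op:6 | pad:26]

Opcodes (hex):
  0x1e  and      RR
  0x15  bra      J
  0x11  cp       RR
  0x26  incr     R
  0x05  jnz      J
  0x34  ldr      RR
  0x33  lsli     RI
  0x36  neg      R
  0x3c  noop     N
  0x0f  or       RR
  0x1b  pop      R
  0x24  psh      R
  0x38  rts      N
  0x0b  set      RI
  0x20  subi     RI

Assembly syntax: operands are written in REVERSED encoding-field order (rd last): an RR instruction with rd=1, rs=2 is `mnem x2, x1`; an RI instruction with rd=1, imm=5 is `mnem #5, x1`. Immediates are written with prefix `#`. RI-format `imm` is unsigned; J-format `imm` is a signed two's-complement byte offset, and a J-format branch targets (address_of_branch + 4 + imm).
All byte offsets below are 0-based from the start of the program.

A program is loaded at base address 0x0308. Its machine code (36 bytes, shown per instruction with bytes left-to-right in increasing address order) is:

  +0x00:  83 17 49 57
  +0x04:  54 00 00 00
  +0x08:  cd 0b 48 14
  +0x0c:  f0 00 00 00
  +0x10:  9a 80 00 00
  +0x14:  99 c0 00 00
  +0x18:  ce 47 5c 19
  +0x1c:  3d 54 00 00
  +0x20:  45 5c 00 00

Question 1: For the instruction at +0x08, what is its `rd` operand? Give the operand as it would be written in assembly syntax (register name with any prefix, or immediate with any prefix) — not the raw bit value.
+0x08: cd 0b 48 14 ⇒ word 0xcd0b4814 (big)
  top 6b → 0x33 → lsli [RI]
  rd: (w>>22)&0xf=0x4 → x4
  imm: (w>>0)&0x3fffff=0xb4814 → #739348

x4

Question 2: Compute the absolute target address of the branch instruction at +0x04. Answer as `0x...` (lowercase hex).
off 0x04: read 54 00 00 00 as big → 0x54000000
  opcode bits[31:26]=0x15: bra/J
  imm@[25:0]=0x0 ⇒ #0
  target = base 0x0308 + off 0x04 + 4 + imm 0 = 0x0310

0x0310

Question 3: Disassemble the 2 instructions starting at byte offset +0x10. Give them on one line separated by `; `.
@+10  big-endian(9a 80 00 00) = 0x9a800000
  op=0x9a800000>>26=0x26 ⇒ incr (R)
  [25:22] rd=10 = x10
@+14  big-endian(99 c0 00 00) = 0x99c00000
  op=0x99c00000>>26=0x26 ⇒ incr (R)
  [25:22] rd=7 = x7

incr x10; incr x7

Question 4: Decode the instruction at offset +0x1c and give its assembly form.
+0x1c: 3d 54 00 00 ⇒ word 0x3d540000 (big)
  top 6b → 0xf → or [RR]
  rd@[25:22]=0x5 ⇒ x5
  rs@[21:18]=0x5 ⇒ x5

or x5, x5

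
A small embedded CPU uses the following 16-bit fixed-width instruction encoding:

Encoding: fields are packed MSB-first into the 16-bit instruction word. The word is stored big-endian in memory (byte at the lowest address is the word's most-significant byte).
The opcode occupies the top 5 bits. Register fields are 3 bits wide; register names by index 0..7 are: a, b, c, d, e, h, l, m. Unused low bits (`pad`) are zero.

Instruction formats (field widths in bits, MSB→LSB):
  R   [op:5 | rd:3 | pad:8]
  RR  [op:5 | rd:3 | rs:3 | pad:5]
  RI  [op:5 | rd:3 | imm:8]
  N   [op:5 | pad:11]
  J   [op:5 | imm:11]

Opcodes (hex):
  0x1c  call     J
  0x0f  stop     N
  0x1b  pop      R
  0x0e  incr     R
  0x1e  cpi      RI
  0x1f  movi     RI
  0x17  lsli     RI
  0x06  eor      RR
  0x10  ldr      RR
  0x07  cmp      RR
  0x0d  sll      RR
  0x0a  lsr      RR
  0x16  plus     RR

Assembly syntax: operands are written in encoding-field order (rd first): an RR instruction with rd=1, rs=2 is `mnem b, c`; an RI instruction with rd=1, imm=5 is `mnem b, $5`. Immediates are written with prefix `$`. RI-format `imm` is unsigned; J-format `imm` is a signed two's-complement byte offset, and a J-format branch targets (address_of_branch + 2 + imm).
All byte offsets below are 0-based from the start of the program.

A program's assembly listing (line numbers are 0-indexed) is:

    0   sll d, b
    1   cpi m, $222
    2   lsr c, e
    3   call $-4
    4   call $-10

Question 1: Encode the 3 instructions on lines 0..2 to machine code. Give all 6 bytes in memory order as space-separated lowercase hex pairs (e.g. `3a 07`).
6b 20 f7 de 52 80

L0: sll op=0xd:5|rd=3:3|rs=1:3|pad=0:5 ⇒ 0x6b20 ⇒ big 6b 20
L1: cpi op=0x1e:5|rd=7:3|imm=222:8 ⇒ 0xf7de ⇒ big f7 de
L2: lsr op=0xa:5|rd=2:3|rs=4:3|pad=0:5 ⇒ 0x5280 ⇒ big 52 80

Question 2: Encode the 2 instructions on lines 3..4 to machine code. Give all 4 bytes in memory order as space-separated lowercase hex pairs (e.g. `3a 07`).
e7 fc e7 f6

L3: call op=0x1c:5|imm=-4:11 ⇒ 0xe7fc ⇒ big e7 fc
L4: call op=0x1c:5|imm=-10:11 ⇒ 0xe7f6 ⇒ big e7 f6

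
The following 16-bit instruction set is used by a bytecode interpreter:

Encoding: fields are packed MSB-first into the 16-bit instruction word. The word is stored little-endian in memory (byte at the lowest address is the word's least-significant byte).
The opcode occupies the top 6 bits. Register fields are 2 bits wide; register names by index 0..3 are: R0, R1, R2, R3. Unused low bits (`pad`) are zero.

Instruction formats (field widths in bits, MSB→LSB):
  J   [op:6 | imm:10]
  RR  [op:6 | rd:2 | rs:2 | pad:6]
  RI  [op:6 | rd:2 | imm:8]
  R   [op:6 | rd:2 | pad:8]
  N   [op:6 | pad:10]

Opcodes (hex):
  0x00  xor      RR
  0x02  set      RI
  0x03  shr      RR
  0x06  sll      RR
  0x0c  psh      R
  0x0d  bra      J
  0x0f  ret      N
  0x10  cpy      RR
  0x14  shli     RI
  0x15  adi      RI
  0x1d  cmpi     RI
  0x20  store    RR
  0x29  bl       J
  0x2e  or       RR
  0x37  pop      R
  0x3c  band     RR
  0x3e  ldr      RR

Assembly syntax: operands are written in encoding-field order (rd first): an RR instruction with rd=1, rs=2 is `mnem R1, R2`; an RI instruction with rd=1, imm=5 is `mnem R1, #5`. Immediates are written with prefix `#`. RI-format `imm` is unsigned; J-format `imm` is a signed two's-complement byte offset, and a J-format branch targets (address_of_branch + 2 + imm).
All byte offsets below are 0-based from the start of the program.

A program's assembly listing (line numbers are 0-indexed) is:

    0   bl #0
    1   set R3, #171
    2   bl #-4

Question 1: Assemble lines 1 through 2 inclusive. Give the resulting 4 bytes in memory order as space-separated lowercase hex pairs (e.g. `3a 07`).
ab 0b fc a7

line 1 (set): pack op=0x2:6|rd=3:2|imm=171:8 = 0x0bab; little→ ab 0b
line 2 (bl): pack op=0x29:6|imm=-4:10 = 0xa7fc; little→ fc a7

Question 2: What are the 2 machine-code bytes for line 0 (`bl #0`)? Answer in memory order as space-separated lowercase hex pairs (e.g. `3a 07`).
line 0 (bl): pack op=0x29:6|imm=0:10 = 0xa400; little→ 00 a4

00 a4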